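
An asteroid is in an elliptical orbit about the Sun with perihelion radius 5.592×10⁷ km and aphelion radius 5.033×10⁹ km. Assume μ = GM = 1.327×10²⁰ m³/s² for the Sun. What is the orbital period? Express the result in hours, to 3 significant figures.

Semi-major axis a = (r_p + r_a)/2 = (5.5920×10⁷ + 5.0330×10⁹)/2 = 2.5445×10⁹ km = 2.544×10¹² m.
By Kepler's third law T = 2π√(a³/μ) = 2π × 3.523×10⁸ = 2.214×10⁹ s.
= 6.149×10⁵ hours.

T ≈ 615000 hours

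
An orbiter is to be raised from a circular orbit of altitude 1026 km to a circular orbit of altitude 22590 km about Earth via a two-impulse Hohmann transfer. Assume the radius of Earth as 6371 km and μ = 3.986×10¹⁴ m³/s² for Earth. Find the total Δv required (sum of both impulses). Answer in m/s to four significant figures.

Δv_total ≈ 3268 m/s

r₁ = 6371 + 1026 = 7397.0 km = 7.3970×10⁶ m.
r₂ = 6371 + 22590 = 28961 km = 2.8961×10⁷ m.
Transfer ellipse a_t = (r₁ + r₂)/2 = 1.818×10⁷ m.
At r₁: circular v_c1 = √(μ/r₁) = 7341 m/s; transfer-perigee v_p = √[μ(2/r₁ − 1/a_t)] = 9265 m/s.
Δv₁ = v_p − v_c1 = 1925 m/s.
At r₂: circular v_c2 = √(μ/r₂) = 3710 m/s; transfer-apogee v_a = √[μ(2/r₂ − 1/a_t)] = 2366 m/s.
Δv₂ = v_c2 − v_a = 1343 m/s.
Total Δv = Δv₁ + Δv₂ = 3268 m/s.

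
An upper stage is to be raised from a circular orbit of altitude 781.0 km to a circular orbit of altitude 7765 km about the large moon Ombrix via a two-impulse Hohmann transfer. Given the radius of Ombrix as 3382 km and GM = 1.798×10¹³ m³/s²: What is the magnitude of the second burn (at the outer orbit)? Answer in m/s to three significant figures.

r₁ = 3382 + 781.0 = 4163.0 km = 4.1630×10⁶ m.
r₂ = 3382 + 7765 = 11147 km = 1.1147×10⁷ m.
Transfer ellipse a_t = (r₁ + r₂)/2 = 7.655×10⁶ m.
At r₁: circular v_c1 = √(μ/r₁) = 2078 m/s; transfer-periapsis v_p = √[μ(2/r₁ − 1/a_t)] = 2508 m/s.
At r₂: circular v_c2 = √(μ/r₂) = 1270 m/s; transfer-apoapsis v_a = √[μ(2/r₂ − 1/a_t)] = 936.6 m/s.
Δv₂ = v_c2 − v_a = 333.5 m/s.

Δv ≈ 333 m/s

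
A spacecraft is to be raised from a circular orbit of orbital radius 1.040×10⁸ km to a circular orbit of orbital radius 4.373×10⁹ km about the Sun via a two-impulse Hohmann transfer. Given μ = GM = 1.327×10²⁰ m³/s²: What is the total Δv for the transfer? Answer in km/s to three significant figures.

r₁ = 1.040×10⁸ km = 1.040×10¹¹ m.
r₂ = 4.373×10⁹ km = 4.373×10¹² m.
Transfer ellipse a_t = (r₁ + r₂)/2 = 2.238×10¹² m.
At r₁: circular v_c1 = √(μ/r₁) = 35720 m/s; transfer-perihelion v_p = √[μ(2/r₁ − 1/a_t)] = 49930 m/s.
Δv₁ = v_p − v_c1 = 14210 m/s.
At r₂: circular v_c2 = √(μ/r₂) = 5509 m/s; transfer-aphelion v_a = √[μ(2/r₂ − 1/a_t)] = 1187 m/s.
Δv₂ = v_c2 − v_a = 4321 m/s.
Total Δv = Δv₁ + Δv₂ = 18530 m/s = 18.53 km/s.

Δv_total ≈ 18.5 km/s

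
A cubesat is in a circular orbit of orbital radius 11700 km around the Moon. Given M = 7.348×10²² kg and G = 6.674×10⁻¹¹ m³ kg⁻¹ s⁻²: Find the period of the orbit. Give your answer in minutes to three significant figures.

μ = GM = 6.674×10⁻¹¹ × 7.348×10²² = 4.904×10¹² m³/s².
r = 11700 km = 1.170×10⁷ m.
Kepler's third law: T = 2π√(r³/μ) = 2π√((1.170×10⁷)³ / 4.904×10¹²).
r³/μ = 3.266×10⁸ s², so T = 2π × 1.807×10⁴ = 1.135×10⁵ s.
Converting: 1.135×10⁵ s ÷ 60.00 = 1892 minutes.

T ≈ 1890 minutes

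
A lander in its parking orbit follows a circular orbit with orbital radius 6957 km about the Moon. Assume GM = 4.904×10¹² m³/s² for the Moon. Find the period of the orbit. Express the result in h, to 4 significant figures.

r = 6957 km = 6.957×10⁶ m.
Kepler's third law: T = 2π√(r³/μ) = 2π√((6.957×10⁶)³ / 4.904×10¹²).
r³/μ = 6.866×10⁷ s², so T = 2π × 8.286×10³ = 5.206×10⁴ s.
Converting: 5.206×10⁴ s ÷ 3600 = 14.46 h.

T ≈ 14.46 h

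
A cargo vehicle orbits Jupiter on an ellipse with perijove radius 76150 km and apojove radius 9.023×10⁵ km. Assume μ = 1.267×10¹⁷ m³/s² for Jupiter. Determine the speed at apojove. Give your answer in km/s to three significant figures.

v ≈ 4.68 km/s

Semi-major axis a = (r_p + r_a)/2 = 4.8922×10⁵ km = 4.892×10⁸ m.
Vis-viva: v² = μ(2/r − 1/a) = 1.267×10¹⁷ × (2.217×10⁻⁹ − 2.044×10⁻⁹) = 2.186×10⁷ m²/s².
v = 4675 m/s = 4.675 km/s.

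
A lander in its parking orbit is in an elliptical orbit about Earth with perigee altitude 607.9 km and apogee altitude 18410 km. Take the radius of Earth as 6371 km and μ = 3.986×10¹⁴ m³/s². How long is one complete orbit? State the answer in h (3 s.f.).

T ≈ 5.53 h

r_p = 6371 + 607.9 = 6978.9 km = 6.9789×10⁶ m.
r_a = 6371 + 18410 = 24781 km = 2.4781×10⁷ m.
Semi-major axis a = (r_p + r_a)/2 = (6978.9 + 24781)/2 = 15880 km = 1.588×10⁷ m.
By Kepler's third law T = 2π√(a³/μ) = 2π × 3.170×10³ = 1.992×10⁴ s.
= 5.532 h.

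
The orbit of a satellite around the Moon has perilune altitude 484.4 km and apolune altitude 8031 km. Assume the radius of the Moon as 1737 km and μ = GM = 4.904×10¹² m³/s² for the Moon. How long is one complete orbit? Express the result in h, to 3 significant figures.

T ≈ 11.6 h

r_p = 1737 + 484.4 = 2221.4 km = 2.2214×10⁶ m.
r_a = 1737 + 8031 = 9768.0 km = 9.7680×10⁶ m.
Semi-major axis a = (r_p + r_a)/2 = (2221.4 + 9768.0)/2 = 5994.7 km = 5.995×10⁶ m.
By Kepler's third law T = 2π√(a³/μ) = 2π × 6.628×10³ = 4.164×10⁴ s.
= 11.57 h.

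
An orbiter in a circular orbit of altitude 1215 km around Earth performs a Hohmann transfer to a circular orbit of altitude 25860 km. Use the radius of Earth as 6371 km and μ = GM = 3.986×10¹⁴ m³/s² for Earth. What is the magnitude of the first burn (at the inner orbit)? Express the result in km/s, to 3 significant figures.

Δv ≈ 1.97 km/s

r₁ = 6371 + 1215 = 7586.0 km = 7.5860×10⁶ m.
r₂ = 6371 + 25860 = 32231 km = 3.2231×10⁷ m.
Transfer ellipse a_t = (r₁ + r₂)/2 = 1.991×10⁷ m.
At r₁: circular v_c1 = √(μ/r₁) = 7249 m/s; transfer-perigee v_p = √[μ(2/r₁ − 1/a_t)] = 9223 m/s.
Δv₁ = v_p − v_c1 = 1974 m/s.
= 1.974 km/s.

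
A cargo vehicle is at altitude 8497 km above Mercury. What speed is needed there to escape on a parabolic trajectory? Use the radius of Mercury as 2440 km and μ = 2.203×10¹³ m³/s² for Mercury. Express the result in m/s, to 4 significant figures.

v_esc ≈ 2007 m/s

r = 2440 + 8497 = 10937 km = 1.0937×10⁷ m.
Escape speed v_esc = √(2μ/r) = √(2 × 2.203×10¹³ / 1.094×10⁷) = √(4.029×10⁶) = 2007 m/s.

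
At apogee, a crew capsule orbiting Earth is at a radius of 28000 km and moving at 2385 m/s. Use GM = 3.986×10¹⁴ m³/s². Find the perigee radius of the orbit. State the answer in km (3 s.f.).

r_a = 2.800×10⁷ m.
Specific energy ε = v²/2 − μ/r = -1.139×10⁷ J/kg, so a = −μ/(2ε) = 1.750×10⁷ m.
The apsides satisfy r_p + r_a = 2a, so the perigee radius is 2a − r_a = 6.991×10⁶ m = 6990.7 km.

perigee radius ≈ 6990 km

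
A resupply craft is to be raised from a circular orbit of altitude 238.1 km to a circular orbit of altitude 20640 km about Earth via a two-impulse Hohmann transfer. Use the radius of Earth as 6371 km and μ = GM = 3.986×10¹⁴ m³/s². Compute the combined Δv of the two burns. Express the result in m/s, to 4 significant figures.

r₁ = 6371 + 238.1 = 6609.1 km = 6.6091×10⁶ m.
r₂ = 6371 + 20640 = 27011 km = 2.7011×10⁷ m.
Transfer ellipse a_t = (r₁ + r₂)/2 = 1.681×10⁷ m.
At r₁: circular v_c1 = √(μ/r₁) = 7766 m/s; transfer-perigee v_p = √[μ(2/r₁ − 1/a_t)] = 9844 m/s.
Δv₁ = v_p − v_c1 = 2078 m/s.
At r₂: circular v_c2 = √(μ/r₂) = 3841 m/s; transfer-apogee v_a = √[μ(2/r₂ − 1/a_t)] = 2409 m/s.
Δv₂ = v_c2 − v_a = 1433 m/s.
Total Δv = Δv₁ + Δv₂ = 3511 m/s.

Δv_total ≈ 3511 m/s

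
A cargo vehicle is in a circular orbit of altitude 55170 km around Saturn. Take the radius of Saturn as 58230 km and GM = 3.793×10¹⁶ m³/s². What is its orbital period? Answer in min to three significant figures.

r = 58230 + 55170 = 113400 km = 1.1340×10⁸ m.
Kepler's third law: T = 2π√(r³/μ) = 2π√((1.134×10⁸)³ / 3.793×10¹⁶).
r³/μ = 3.845×10⁷ s², so T = 2π × 6.201×10³ = 3.896×10⁴ s.
Converting: 3.896×10⁴ s ÷ 60.00 = 649.3 min.

T ≈ 649 min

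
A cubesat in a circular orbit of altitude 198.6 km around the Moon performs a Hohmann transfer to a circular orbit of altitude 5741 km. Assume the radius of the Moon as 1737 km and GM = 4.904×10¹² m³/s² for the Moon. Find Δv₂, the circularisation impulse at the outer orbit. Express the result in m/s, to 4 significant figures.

Δv ≈ 290.5 m/s

r₁ = 1737 + 198.6 = 1935.6 km = 1.9356×10⁶ m.
r₂ = 1737 + 5741 = 7478.0 km = 7.4780×10⁶ m.
Transfer ellipse a_t = (r₁ + r₂)/2 = 4.707×10⁶ m.
At r₁: circular v_c1 = √(μ/r₁) = 1592 m/s; transfer-perilune v_p = √[μ(2/r₁ − 1/a_t)] = 2006 m/s.
At r₂: circular v_c2 = √(μ/r₂) = 809.8 m/s; transfer-apolune v_a = √[μ(2/r₂ − 1/a_t)] = 519.3 m/s.
Δv₂ = v_c2 − v_a = 290.5 m/s.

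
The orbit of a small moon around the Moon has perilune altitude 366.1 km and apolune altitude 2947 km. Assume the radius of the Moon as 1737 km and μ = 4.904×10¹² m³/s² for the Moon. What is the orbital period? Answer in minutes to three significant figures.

r_p = 1737 + 366.1 = 2103.1 km = 2.1031×10⁶ m.
r_a = 1737 + 2947 = 4684.0 km = 4.6840×10⁶ m.
Semi-major axis a = (r_p + r_a)/2 = (2103.1 + 4684.0)/2 = 3393.6 km = 3.394×10⁶ m.
By Kepler's third law T = 2π√(a³/μ) = 2π × 2.823×10³ = 1.774×10⁴ s.
= 295.6 minutes.

T ≈ 296 minutes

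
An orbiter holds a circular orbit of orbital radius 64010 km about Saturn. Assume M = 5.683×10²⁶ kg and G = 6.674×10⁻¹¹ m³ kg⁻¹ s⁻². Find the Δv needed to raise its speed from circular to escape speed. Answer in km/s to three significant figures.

Δv ≈ 10.1 km/s

μ = GM = 6.674×10⁻¹¹ × 5.683×10²⁶ = 3.793×10¹⁶ m³/s².
r = 64010 km = 6.401×10⁷ m.
Circular speed v_c = √(μ/r) = 24340 m/s.
Escape speed v_esc = √(2μ/r) = √2 × v_c = 34420 m/s.
Δv = v_esc − v_c = 10080 m/s = 10.08 km/s.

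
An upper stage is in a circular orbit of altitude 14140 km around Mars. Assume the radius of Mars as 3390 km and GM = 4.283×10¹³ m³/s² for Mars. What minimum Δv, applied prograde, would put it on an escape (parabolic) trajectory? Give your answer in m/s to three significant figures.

r = 3390 + 14140 = 17530 km = 1.7530×10⁷ m.
Circular speed v_c = √(μ/r) = 1563 m/s.
Escape speed v_esc = √(2μ/r) = √2 × v_c = 2211 m/s.
Δv = v_esc − v_c = 647.5 m/s.

Δv ≈ 647 m/s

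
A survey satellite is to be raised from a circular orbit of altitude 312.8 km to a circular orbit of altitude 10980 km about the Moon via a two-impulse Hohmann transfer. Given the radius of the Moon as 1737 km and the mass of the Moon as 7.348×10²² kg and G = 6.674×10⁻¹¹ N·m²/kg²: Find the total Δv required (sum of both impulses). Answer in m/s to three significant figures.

Δv_total ≈ 777 m/s

μ = GM = 6.674×10⁻¹¹ × 7.348×10²² = 4.904×10¹² m³/s².
r₁ = 1737 + 312.8 = 2049.8 km = 2.0498×10⁶ m.
r₂ = 1737 + 10980 = 12717 km = 1.2717×10⁷ m.
Transfer ellipse a_t = (r₁ + r₂)/2 = 7.383×10⁶ m.
At r₁: circular v_c1 = √(μ/r₁) = 1547 m/s; transfer-perilune v_p = √[μ(2/r₁ − 1/a_t)] = 2030 m/s.
Δv₁ = v_p − v_c1 = 483.2 m/s.
At r₂: circular v_c2 = √(μ/r₂) = 621.0 m/s; transfer-apolune v_a = √[μ(2/r₂ − 1/a_t)] = 327.2 m/s.
Δv₂ = v_c2 − v_a = 293.8 m/s.
Total Δv = Δv₁ + Δv₂ = 777.0 m/s.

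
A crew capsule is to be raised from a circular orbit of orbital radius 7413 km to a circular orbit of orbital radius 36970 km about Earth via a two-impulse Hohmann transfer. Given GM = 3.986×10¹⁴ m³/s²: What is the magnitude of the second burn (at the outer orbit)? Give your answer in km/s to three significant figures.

Δv ≈ 1.39 km/s

r₁ = 7413 km = 7.413×10⁶ m.
r₂ = 36970 km = 3.697×10⁷ m.
Transfer ellipse a_t = (r₁ + r₂)/2 = 2.219×10⁷ m.
At r₁: circular v_c1 = √(μ/r₁) = 7333 m/s; transfer-perigee v_p = √[μ(2/r₁ − 1/a_t)] = 9465 m/s.
At r₂: circular v_c2 = √(μ/r₂) = 3284 m/s; transfer-apogee v_a = √[μ(2/r₂ − 1/a_t)] = 1898 m/s.
Δv₂ = v_c2 − v_a = 1386 m/s.
= 1.386 km/s.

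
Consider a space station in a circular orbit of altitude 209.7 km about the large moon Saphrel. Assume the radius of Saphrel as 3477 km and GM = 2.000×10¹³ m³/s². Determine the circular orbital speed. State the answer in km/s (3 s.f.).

v ≈ 2.33 km/s

r = 3477 + 209.7 = 3686.7 km = 3.6867×10⁶ m.
For a circular orbit v = √(μ/r) = √(2.000×10¹³ / 3.687×10⁶) = √(5.425×10⁶) = 2329 m/s.
That is 2.329 km/s.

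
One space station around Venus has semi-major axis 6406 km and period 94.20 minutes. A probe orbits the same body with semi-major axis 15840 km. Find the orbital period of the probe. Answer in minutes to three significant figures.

T₂ ≈ 366 minutes

Kepler's third law: T² ∝ a³, so T₂ = T₁ (a₂/a₁)^(3/2).
a₂/a₁ = 2.473, (a₂/a₁)^(3/2) = 3.888.
T₂ = 94.20 × 3.888 = 366.3 minutes.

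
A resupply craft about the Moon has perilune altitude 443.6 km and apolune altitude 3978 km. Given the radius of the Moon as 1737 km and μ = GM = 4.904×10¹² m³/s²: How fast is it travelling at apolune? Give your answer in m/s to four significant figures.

v ≈ 688.5 m/s

r_p = 1737 + 443.6 = 2180.6 km = 2.1806×10⁶ m.
r_a = 1737 + 3978 = 5715.0 km = 5.7150×10⁶ m.
Semi-major axis a = (r_p + r_a)/2 = 3947.8 km = 3.948×10⁶ m.
Vis-viva: v² = μ(2/r − 1/a) = 4.904×10¹² × (3.500×10⁻⁷ − 2.533×10⁻⁷) = 4.740×10⁵ m²/s².
v = 688.5 m/s.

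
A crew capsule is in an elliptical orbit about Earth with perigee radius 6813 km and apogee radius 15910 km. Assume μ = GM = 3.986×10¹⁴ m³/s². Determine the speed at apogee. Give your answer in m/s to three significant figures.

Semi-major axis a = (r_p + r_a)/2 = 11362 km = 1.136×10⁷ m.
Vis-viva: v² = μ(2/r − 1/a) = 3.986×10¹⁴ × (1.257×10⁻⁷ − 8.802×10⁻⁸) = 1.502×10⁷ m²/s².
v = 3876 m/s.

v ≈ 3880 m/s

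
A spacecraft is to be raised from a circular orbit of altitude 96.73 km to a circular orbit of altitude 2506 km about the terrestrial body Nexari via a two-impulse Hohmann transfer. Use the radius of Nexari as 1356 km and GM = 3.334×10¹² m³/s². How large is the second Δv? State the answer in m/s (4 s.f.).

Δv ≈ 242.2 m/s

r₁ = 1356 + 96.73 = 1452.7 km = 1.4527×10⁶ m.
r₂ = 1356 + 2506 = 3862.0 km = 3.8620×10⁶ m.
Transfer ellipse a_t = (r₁ + r₂)/2 = 2.657×10⁶ m.
At r₁: circular v_c1 = √(μ/r₁) = 1515 m/s; transfer-periapsis v_p = √[μ(2/r₁ − 1/a_t)] = 1826 m/s.
At r₂: circular v_c2 = √(μ/r₂) = 929.1 m/s; transfer-apoapsis v_a = √[μ(2/r₂ − 1/a_t)] = 687.0 m/s.
Δv₂ = v_c2 − v_a = 242.2 m/s.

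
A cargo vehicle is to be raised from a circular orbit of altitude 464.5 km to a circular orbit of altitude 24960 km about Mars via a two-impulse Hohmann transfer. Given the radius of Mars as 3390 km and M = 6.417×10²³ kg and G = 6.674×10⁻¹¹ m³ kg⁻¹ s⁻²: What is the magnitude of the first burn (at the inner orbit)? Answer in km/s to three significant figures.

μ = GM = 6.674×10⁻¹¹ × 6.417×10²³ = 4.283×10¹³ m³/s².
r₁ = 3390 + 464.5 = 3854.5 km = 3.8545×10⁶ m.
r₂ = 3390 + 24960 = 28350 km = 2.8350×10⁷ m.
Transfer ellipse a_t = (r₁ + r₂)/2 = 1.610×10⁷ m.
At r₁: circular v_c1 = √(μ/r₁) = 3333 m/s; transfer-periapsis v_p = √[μ(2/r₁ − 1/a_t)] = 4423 m/s.
Δv₁ = v_p − v_c1 = 1090 m/s.
= 1.090 km/s.

Δv ≈ 1.09 km/s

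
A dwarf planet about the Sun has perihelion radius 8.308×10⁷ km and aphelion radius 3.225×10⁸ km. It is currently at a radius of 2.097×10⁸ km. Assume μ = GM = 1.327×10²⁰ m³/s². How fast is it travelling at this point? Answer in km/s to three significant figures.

Semi-major axis a = (r_p + r_a)/2 = 2.0279×10⁸ km = 2.028×10¹¹ m.
Vis-viva: v² = μ(2/r − 1/a) = 1.327×10²⁰ × (9.537×10⁻¹² − 4.931×10⁻¹²) = 6.112×10⁸ m²/s².
v = 24720 m/s = 24.72 km/s.

v ≈ 24.7 km/s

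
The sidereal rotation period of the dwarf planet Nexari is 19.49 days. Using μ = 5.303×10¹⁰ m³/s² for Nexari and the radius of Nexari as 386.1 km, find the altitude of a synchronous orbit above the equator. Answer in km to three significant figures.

h_sync ≈ 15200 km

T = 19.49 days = 1.684×10⁶ s.
A synchronous orbit has period T, so by Kepler's third law a = (μT²/4π²)^(1/3).
μT²/4π² = 5.303×10¹⁰ × (1.684×10⁶)² / 39.48 = 3.809×10²¹ m³.
a = 1.562×10⁷ m = 15617 km.
Altitude h = a − R = 15617 − 386.1 = 15231 km.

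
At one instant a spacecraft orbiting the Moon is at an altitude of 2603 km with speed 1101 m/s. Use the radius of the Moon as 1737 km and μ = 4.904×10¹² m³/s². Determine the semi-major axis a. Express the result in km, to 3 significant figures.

r = 1737 + 2603 = 4340.0 km = 4.340×10⁶ m.
Specific orbital energy ε = v²/2 − μ/r = (1101)²/2 − 4.904×10¹²/4.340×10⁶ = -5.239×10⁵ J/kg.
Since ε = −μ/(2a), a = −μ/(2ε) = 4.681×10⁶ m = 4680.7 km.

a ≈ 4680 km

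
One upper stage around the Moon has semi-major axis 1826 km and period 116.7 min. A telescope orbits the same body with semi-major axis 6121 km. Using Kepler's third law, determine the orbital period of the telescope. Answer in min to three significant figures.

Kepler's third law: T² ∝ a³, so T₂ = T₁ (a₂/a₁)^(3/2).
a₂/a₁ = 3.352, (a₂/a₁)^(3/2) = 6.137.
T₂ = 116.7 × 6.137 = 716.2 min.

T₂ ≈ 716 min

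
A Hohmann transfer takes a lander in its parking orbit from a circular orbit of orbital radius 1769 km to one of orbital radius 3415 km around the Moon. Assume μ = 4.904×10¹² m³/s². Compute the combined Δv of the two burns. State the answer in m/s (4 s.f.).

r₁ = 1769 km = 1.769×10⁶ m.
r₂ = 3415 km = 3.415×10⁶ m.
Transfer ellipse a_t = (r₁ + r₂)/2 = 2.592×10⁶ m.
At r₁: circular v_c1 = √(μ/r₁) = 1665 m/s; transfer-perilune v_p = √[μ(2/r₁ − 1/a_t)] = 1911 m/s.
Δv₁ = v_p − v_c1 = 246.1 m/s.
At r₂: circular v_c2 = √(μ/r₂) = 1198 m/s; transfer-apolune v_a = √[μ(2/r₂ − 1/a_t)] = 990.0 m/s.
Δv₂ = v_c2 − v_a = 208.4 m/s.
Total Δv = Δv₁ + Δv₂ = 454.5 m/s.

Δv_total ≈ 454.5 m/s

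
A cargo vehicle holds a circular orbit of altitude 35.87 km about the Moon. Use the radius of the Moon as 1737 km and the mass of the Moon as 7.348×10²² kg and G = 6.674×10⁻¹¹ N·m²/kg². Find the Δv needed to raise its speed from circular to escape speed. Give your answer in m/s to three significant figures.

Δv ≈ 689 m/s

μ = GM = 6.674×10⁻¹¹ × 7.348×10²² = 4.904×10¹² m³/s².
r = 1737 + 35.87 = 1772.9 km = 1.7729×10⁶ m.
Circular speed v_c = √(μ/r) = 1663 m/s.
Escape speed v_esc = √(2μ/r) = √2 × v_c = 2352 m/s.
Δv = v_esc − v_c = 688.9 m/s.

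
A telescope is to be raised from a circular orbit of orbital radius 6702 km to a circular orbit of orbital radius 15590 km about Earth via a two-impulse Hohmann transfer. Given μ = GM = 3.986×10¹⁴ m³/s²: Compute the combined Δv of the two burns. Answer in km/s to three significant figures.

r₁ = 6702 km = 6.702×10⁶ m.
r₂ = 15590 km = 1.559×10⁷ m.
Transfer ellipse a_t = (r₁ + r₂)/2 = 1.115×10⁷ m.
At r₁: circular v_c1 = √(μ/r₁) = 7712 m/s; transfer-perigee v_p = √[μ(2/r₁ − 1/a_t)] = 9121 m/s.
Δv₁ = v_p − v_c1 = 1409 m/s.
At r₂: circular v_c2 = √(μ/r₂) = 5056 m/s; transfer-apogee v_a = √[μ(2/r₂ − 1/a_t)] = 3921 m/s.
Δv₂ = v_c2 − v_a = 1136 m/s.
Total Δv = Δv₁ + Δv₂ = 2544 m/s = 2.544 km/s.

Δv_total ≈ 2.54 km/s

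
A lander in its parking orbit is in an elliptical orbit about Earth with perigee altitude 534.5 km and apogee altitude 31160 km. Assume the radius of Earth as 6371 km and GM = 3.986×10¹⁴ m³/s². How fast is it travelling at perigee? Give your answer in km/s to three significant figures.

v ≈ 9.87 km/s

r_p = 6371 + 534.5 = 6905.5 km = 6.9055×10⁶ m.
r_a = 6371 + 31160 = 37531 km = 3.7531×10⁷ m.
Semi-major axis a = (r_p + r_a)/2 = 22218 km = 2.222×10⁷ m.
Vis-viva: v² = μ(2/r − 1/a) = 3.986×10¹⁴ × (2.896×10⁻⁷ − 4.501×10⁻⁸) = 9.750×10⁷ m²/s².
v = 9874 m/s = 9.874 km/s.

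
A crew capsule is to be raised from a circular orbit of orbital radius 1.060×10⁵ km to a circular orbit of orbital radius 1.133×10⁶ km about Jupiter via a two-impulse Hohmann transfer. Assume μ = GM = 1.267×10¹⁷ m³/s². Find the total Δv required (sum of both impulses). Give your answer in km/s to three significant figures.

r₁ = 1.060×10⁵ km = 1.060×10⁸ m.
r₂ = 1.133×10⁶ km = 1.133×10⁹ m.
Transfer ellipse a_t = (r₁ + r₂)/2 = 6.195×10⁸ m.
At r₁: circular v_c1 = √(μ/r₁) = 34570 m/s; transfer-perijove v_p = √[μ(2/r₁ − 1/a_t)] = 46760 m/s.
Δv₁ = v_p − v_c1 = 12180 m/s.
At r₂: circular v_c2 = √(μ/r₂) = 10570 m/s; transfer-apojove v_a = √[μ(2/r₂ − 1/a_t)] = 4374 m/s.
Δv₂ = v_c2 − v_a = 6201 m/s.
Total Δv = Δv₁ + Δv₂ = 18380 m/s = 18.38 km/s.

Δv_total ≈ 18.4 km/s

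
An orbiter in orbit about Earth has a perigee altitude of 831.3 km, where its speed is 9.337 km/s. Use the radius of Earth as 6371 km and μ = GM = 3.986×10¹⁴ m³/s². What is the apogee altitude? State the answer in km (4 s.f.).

apogee altitude ≈ 20340 km

r_p = 6371 + 831.3 = 7202.3 km = 7.202×10⁶ m.
Specific energy ε = v²/2 − μ/r = -1.175×10⁷ J/kg, so a = −μ/(2ε) = 1.696×10⁷ m.
The apsides satisfy r_p + r_a = 2a, so the apogee radius is 2a − r_p = 2.671×10⁷ m = 26711 km.
Apogee altitude = 26711 − 6371 = 20340 km.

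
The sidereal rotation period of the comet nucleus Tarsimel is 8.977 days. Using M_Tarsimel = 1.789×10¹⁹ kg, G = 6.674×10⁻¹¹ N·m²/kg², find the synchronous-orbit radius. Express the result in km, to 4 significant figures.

r_sync ≈ 2630 km

μ = GM = 6.674×10⁻¹¹ × 1.789×10¹⁹ = 1.194×10⁹ m³/s².
T = 8.977 days = 7.756×10⁵ s.
A synchronous orbit has period T, so by Kepler's third law a = (μT²/4π²)^(1/3).
μT²/4π² = 1.194×10⁹ × (7.756×10⁵)² / 39.48 = 1.819×10¹⁹ m³.
a = 2.630×10⁶ m = 2630.1 km.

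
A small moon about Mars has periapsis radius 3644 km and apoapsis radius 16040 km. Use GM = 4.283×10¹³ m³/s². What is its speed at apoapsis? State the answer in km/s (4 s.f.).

v ≈ 0.9943 km/s

Semi-major axis a = (r_p + r_a)/2 = 9842.0 km = 9.842×10⁶ m.
Vis-viva: v² = μ(2/r − 1/a) = 4.283×10¹³ × (1.247×10⁻⁷ − 1.016×10⁻⁷) = 9.886×10⁵ m²/s².
v = 994.3 m/s = 0.9943 km/s.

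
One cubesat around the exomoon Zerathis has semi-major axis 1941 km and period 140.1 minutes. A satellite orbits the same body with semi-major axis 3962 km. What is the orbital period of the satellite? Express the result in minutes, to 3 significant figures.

Kepler's third law: T² ∝ a³, so T₂ = T₁ (a₂/a₁)^(3/2).
a₂/a₁ = 2.041, (a₂/a₁)^(3/2) = 2.916.
T₂ = 140.1 × 2.916 = 408.6 minutes.

T₂ ≈ 409 minutes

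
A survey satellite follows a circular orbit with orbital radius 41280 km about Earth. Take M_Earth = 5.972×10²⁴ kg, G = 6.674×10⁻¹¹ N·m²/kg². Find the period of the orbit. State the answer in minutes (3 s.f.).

T ≈ 1390 minutes

μ = GM = 6.674×10⁻¹¹ × 5.972×10²⁴ = 3.986×10¹⁴ m³/s².
r = 41280 km = 4.128×10⁷ m.
Kepler's third law: T = 2π√(r³/μ) = 2π√((4.128×10⁷)³ / 3.986×10¹⁴).
r³/μ = 1.765×10⁸ s², so T = 2π × 1.328×10⁴ = 8.347×10⁴ s.
Converting: 8.347×10⁴ s ÷ 60.00 = 1391 minutes.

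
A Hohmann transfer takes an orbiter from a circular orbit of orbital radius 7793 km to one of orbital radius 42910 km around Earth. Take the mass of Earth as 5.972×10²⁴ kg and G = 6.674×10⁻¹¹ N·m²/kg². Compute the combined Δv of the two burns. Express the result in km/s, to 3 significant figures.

μ = GM = 6.674×10⁻¹¹ × 5.972×10²⁴ = 3.986×10¹⁴ m³/s².
r₁ = 7793 km = 7.793×10⁶ m.
r₂ = 42910 km = 4.291×10⁷ m.
Transfer ellipse a_t = (r₁ + r₂)/2 = 2.535×10⁷ m.
At r₁: circular v_c1 = √(μ/r₁) = 7152 m/s; transfer-perigee v_p = √[μ(2/r₁ − 1/a_t)] = 9304 m/s.
Δv₁ = v_p − v_c1 = 2153 m/s.
At r₂: circular v_c2 = √(μ/r₂) = 3048 m/s; transfer-apogee v_a = √[μ(2/r₂ − 1/a_t)] = 1690 m/s.
Δv₂ = v_c2 − v_a = 1358 m/s.
Total Δv = Δv₁ + Δv₂ = 3511 m/s = 3.511 km/s.

Δv_total ≈ 3.51 km/s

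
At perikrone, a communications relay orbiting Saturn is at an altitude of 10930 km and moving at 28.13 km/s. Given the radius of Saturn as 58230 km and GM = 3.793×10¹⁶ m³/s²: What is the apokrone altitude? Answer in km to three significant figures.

r_p = 58230 + 10930 = 69160 km = 6.916×10⁷ m.
Specific energy ε = v²/2 − μ/r = -1.528×10⁸ J/kg, so a = −μ/(2ε) = 1.241×10⁸ m.
The apsides satisfy r_p + r_a = 2a, so the apokrone radius is 2a − r_p = 1.791×10⁸ m = 1.7909×10⁵ km.
Apokrone altitude = 1.7909×10⁵ − 58230 = 1.2086×10⁵ km.

apokrone altitude ≈ 1.21×10⁵ km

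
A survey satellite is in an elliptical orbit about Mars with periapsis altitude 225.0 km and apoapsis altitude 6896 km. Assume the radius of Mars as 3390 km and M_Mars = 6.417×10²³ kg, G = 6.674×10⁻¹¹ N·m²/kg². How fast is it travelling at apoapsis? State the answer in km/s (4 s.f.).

v ≈ 1.472 km/s

μ = GM = 6.674×10⁻¹¹ × 6.417×10²³ = 4.283×10¹³ m³/s².
r_p = 3390 + 225.0 = 3615.0 km = 3.6150×10⁶ m.
r_a = 3390 + 6896 = 10286 km = 1.0286×10⁷ m.
Semi-major axis a = (r_p + r_a)/2 = 6950.5 km = 6.950×10⁶ m.
Vis-viva: v² = μ(2/r − 1/a) = 4.283×10¹³ × (1.944×10⁻⁷ − 1.439×10⁻⁷) = 2.166×10⁶ m²/s².
v = 1472 m/s = 1.472 km/s.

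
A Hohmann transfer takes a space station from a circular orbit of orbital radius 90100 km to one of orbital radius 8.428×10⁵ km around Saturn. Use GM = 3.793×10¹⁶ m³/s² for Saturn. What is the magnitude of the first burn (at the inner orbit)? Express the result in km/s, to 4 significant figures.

r₁ = 90100 km = 9.010×10⁷ m.
r₂ = 8.428×10⁵ km = 8.428×10⁸ m.
Transfer ellipse a_t = (r₁ + r₂)/2 = 4.664×10⁸ m.
At r₁: circular v_c1 = √(μ/r₁) = 20520 m/s; transfer-perikrone v_p = √[μ(2/r₁ − 1/a_t)] = 27580 m/s.
Δv₁ = v_p − v_c1 = 7062 m/s.
= 7.062 km/s.

Δv ≈ 7.062 km/s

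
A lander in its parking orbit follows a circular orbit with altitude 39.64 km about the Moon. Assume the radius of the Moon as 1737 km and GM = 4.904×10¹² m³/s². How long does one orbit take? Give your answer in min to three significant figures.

T ≈ 112 min

r = 1737 + 39.64 = 1776.6 km = 1.7766×10⁶ m.
Kepler's third law: T = 2π√(r³/μ) = 2π√((1.777×10⁶)³ / 4.904×10¹²).
r³/μ = 1.144×10⁶ s², so T = 2π × 1.069×10³ = 6.719×10³ s.
Converting: 6.719×10³ s ÷ 60.00 = 112.0 min.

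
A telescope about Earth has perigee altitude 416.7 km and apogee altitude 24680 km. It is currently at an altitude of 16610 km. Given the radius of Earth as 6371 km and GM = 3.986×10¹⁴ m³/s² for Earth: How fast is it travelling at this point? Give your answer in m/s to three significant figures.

r_p = 6371 + 416.7 = 6787.7 km = 6.7877×10⁶ m.
r_a = 6371 + 24680 = 31051 km = 3.1051×10⁷ m.
r = 6371 + 16610 = 22981 km = 2.298×10⁷ m.
Semi-major axis a = (r_p + r_a)/2 = 18919 km = 1.892×10⁷ m.
Vis-viva: v² = μ(2/r − 1/a) = 3.986×10¹⁴ × (8.703×10⁻⁸ − 5.286×10⁻⁸) = 1.362×10⁷ m²/s².
v = 3691 m/s.

v ≈ 3690 m/s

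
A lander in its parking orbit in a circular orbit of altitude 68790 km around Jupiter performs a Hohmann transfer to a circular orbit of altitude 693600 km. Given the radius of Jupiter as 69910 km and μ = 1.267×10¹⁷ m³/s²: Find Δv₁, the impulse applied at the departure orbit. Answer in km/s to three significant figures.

Δv ≈ 9.10 km/s

r₁ = 69910 + 68790 = 138700 km = 1.3870×10⁸ m.
r₂ = 69910 + 693600 = 763510 km = 7.6351×10⁸ m.
Transfer ellipse a_t = (r₁ + r₂)/2 = 4.511×10⁸ m.
At r₁: circular v_c1 = √(μ/r₁) = 30220 m/s; transfer-perijove v_p = √[μ(2/r₁ − 1/a_t)] = 39320 m/s.
Δv₁ = v_p − v_c1 = 9097 m/s.
= 9.097 km/s.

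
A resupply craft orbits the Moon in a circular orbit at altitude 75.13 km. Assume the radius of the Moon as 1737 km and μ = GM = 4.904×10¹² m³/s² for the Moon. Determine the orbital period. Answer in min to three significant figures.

T ≈ 115 min

r = 1737 + 75.13 = 1812.1 km = 1.8121×10⁶ m.
Kepler's third law: T = 2π√(r³/μ) = 2π√((1.812×10⁶)³ / 4.904×10¹²).
r³/μ = 1.213×10⁶ s², so T = 2π × 1.102×10³ = 6.921×10³ s.
Converting: 6.921×10³ s ÷ 60.00 = 115.4 min.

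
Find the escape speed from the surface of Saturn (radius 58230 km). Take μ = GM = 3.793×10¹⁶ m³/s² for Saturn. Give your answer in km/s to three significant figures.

v_esc ≈ 36.1 km/s

r = R = 5.823×10⁷ m.
Escape speed v_esc = √(2μ/r) = √(2 × 3.793×10¹⁶ / 5.823×10⁷) = √(1.303×10⁹) = 36090 m/s.
= 36.09 km/s.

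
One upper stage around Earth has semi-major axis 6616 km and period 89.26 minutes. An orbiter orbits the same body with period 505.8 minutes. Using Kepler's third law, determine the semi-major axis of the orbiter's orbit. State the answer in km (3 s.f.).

Kepler's third law: a³ ∝ T², so a₂ = a₁ (T₂/T₁)^(2/3).
T₂/T₁ = 5.667, (T₂/T₁)^(2/3) = 3.178.
a₂ = 6616 × 3.178 = 21030 km.

a₂ ≈ 21000 km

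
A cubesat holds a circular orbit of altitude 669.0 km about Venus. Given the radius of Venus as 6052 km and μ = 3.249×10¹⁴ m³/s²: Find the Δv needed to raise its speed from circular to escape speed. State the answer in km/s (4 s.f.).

r = 6052 + 669.0 = 6721.0 km = 6.7210×10⁶ m.
Circular speed v_c = √(μ/r) = 6953 m/s.
Escape speed v_esc = √(2μ/r) = √2 × v_c = 9833 m/s.
Δv = v_esc − v_c = 2880 m/s = 2.880 km/s.

Δv ≈ 2.880 km/s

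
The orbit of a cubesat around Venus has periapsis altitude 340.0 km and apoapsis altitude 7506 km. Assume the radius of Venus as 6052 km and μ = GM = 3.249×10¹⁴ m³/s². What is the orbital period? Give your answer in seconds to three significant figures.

T ≈ 11000 seconds

r_p = 6052 + 340.0 = 6392.0 km = 6.3920×10⁶ m.
r_a = 6052 + 7506 = 13558 km = 1.3558×10⁷ m.
Semi-major axis a = (r_p + r_a)/2 = (6392.0 + 13558)/2 = 9975.0 km = 9.975×10⁶ m.
By Kepler's third law T = 2π√(a³/μ) = 2π × 1.748×10³ = 1.098×10⁴ s.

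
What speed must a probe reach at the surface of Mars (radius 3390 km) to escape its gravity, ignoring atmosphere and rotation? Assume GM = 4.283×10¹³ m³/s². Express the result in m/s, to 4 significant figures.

r = R = 3.390×10⁶ m.
Escape speed v_esc = √(2μ/r) = √(2 × 4.283×10¹³ / 3.390×10⁶) = √(2.527×10⁷) = 5027 m/s.

v_esc ≈ 5027 m/s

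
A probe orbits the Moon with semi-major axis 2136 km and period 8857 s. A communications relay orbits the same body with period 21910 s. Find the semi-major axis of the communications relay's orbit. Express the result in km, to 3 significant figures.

Kepler's third law: a³ ∝ T², so a₂ = a₁ (T₂/T₁)^(2/3).
T₂/T₁ = 2.474, (T₂/T₁)^(2/3) = 1.829.
a₂ = 2136 × 1.829 = 3907 km.

a₂ ≈ 3910 km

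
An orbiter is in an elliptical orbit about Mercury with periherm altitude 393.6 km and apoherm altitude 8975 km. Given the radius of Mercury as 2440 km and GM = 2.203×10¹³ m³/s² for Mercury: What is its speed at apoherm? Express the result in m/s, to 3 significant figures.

r_p = 2440 + 393.6 = 2833.6 km = 2.8336×10⁶ m.
r_a = 2440 + 8975 = 11415 km = 1.1415×10⁷ m.
Semi-major axis a = (r_p + r_a)/2 = 7124.3 km = 7.124×10⁶ m.
Vis-viva: v² = μ(2/r − 1/a) = 2.203×10¹³ × (1.752×10⁻⁷ − 1.404×10⁻⁷) = 7.676×10⁵ m²/s².
v = 876.1 m/s.

v ≈ 876 m/s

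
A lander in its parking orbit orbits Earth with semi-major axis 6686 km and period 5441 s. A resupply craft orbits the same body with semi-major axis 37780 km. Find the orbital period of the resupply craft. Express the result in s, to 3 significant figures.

T₂ ≈ 73100 s

Kepler's third law: T² ∝ a³, so T₂ = T₁ (a₂/a₁)^(3/2).
a₂/a₁ = 5.651, (a₂/a₁)^(3/2) = 13.43.
T₂ = 5441 × 13.43 = 73080 s.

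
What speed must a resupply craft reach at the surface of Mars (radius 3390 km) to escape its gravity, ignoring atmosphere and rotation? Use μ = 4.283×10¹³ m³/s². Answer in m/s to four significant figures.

r = R = 3.390×10⁶ m.
Escape speed v_esc = √(2μ/r) = √(2 × 4.283×10¹³ / 3.390×10⁶) = √(2.527×10⁷) = 5027 m/s.

v_esc ≈ 5027 m/s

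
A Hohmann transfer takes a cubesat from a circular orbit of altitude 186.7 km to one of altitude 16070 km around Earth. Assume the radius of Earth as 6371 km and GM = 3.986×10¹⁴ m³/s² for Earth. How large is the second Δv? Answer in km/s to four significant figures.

Δv ≈ 1.380 km/s

r₁ = 6371 + 186.7 = 6557.7 km = 6.5577×10⁶ m.
r₂ = 6371 + 16070 = 22441 km = 2.2441×10⁷ m.
Transfer ellipse a_t = (r₁ + r₂)/2 = 1.450×10⁷ m.
At r₁: circular v_c1 = √(μ/r₁) = 7796 m/s; transfer-perigee v_p = √[μ(2/r₁ − 1/a_t)] = 9699 m/s.
At r₂: circular v_c2 = √(μ/r₂) = 4215 m/s; transfer-apogee v_a = √[μ(2/r₂ − 1/a_t)] = 2834 m/s.
Δv₂ = v_c2 − v_a = 1380 m/s.
= 1.380 km/s.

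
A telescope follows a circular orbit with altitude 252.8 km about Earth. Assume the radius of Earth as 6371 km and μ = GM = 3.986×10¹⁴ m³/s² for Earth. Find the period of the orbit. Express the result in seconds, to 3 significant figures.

r = 6371 + 252.8 = 6623.8 km = 6.6238×10⁶ m.
Kepler's third law: T = 2π√(r³/μ) = 2π√((6.624×10⁶)³ / 3.986×10¹⁴).
r³/μ = 7.291×10⁵ s², so T = 2π × 8.539×10² = 5.365×10³ s.

T ≈ 5370 seconds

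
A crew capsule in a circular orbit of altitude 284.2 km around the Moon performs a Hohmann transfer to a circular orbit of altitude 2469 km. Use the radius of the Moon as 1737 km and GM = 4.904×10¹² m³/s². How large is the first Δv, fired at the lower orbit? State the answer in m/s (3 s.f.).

r₁ = 1737 + 284.2 = 2021.2 km = 2.0212×10⁶ m.
r₂ = 1737 + 2469 = 4206.0 km = 4.2060×10⁶ m.
Transfer ellipse a_t = (r₁ + r₂)/2 = 3.114×10⁶ m.
At r₁: circular v_c1 = √(μ/r₁) = 1558 m/s; transfer-perilune v_p = √[μ(2/r₁ − 1/a_t)] = 1810 m/s.
Δv₁ = v_p − v_c1 = 252.7 m/s.

Δv ≈ 253 m/s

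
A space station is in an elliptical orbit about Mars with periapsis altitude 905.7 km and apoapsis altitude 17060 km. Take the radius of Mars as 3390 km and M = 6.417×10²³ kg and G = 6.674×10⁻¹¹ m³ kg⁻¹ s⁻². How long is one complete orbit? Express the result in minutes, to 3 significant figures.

μ = GM = 6.674×10⁻¹¹ × 6.417×10²³ = 4.283×10¹³ m³/s².
r_p = 3390 + 905.7 = 4295.7 km = 4.2957×10⁶ m.
r_a = 3390 + 17060 = 20450 km = 2.0450×10⁷ m.
Semi-major axis a = (r_p + r_a)/2 = (4295.7 + 20450)/2 = 12373 km = 1.237×10⁷ m.
By Kepler's third law T = 2π√(a³/μ) = 2π × 6.650×10³ = 4.179×10⁴ s.
= 696.4 minutes.

T ≈ 696 minutes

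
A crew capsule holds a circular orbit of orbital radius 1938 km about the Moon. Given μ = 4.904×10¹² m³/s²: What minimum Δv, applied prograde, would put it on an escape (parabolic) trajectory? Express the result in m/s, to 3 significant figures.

r = 1938 km = 1.938×10⁶ m.
Circular speed v_c = √(μ/r) = 1591 m/s.
Escape speed v_esc = √(2μ/r) = √2 × v_c = 2250 m/s.
Δv = v_esc − v_c = 658.9 m/s.

Δv ≈ 659 m/s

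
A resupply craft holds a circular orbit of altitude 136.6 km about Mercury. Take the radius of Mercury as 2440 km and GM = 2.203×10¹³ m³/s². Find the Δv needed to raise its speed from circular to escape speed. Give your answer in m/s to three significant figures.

Δv ≈ 1210 m/s

r = 2440 + 136.6 = 2576.6 km = 2.5766×10⁶ m.
Circular speed v_c = √(μ/r) = 2924 m/s.
Escape speed v_esc = √(2μ/r) = √2 × v_c = 4135 m/s.
Δv = v_esc − v_c = 1211 m/s.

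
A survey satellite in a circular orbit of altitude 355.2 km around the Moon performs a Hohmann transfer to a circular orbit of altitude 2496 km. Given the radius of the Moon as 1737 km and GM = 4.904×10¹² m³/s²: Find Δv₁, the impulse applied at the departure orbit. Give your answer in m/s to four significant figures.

r₁ = 1737 + 355.2 = 2092.2 km = 2.0922×10⁶ m.
r₂ = 1737 + 2496 = 4233.0 km = 4.2330×10⁶ m.
Transfer ellipse a_t = (r₁ + r₂)/2 = 3.163×10⁶ m.
At r₁: circular v_c1 = √(μ/r₁) = 1531 m/s; transfer-perilune v_p = √[μ(2/r₁ − 1/a_t)] = 1771 m/s.
Δv₁ = v_p − v_c1 = 240.2 m/s.

Δv ≈ 240.2 m/s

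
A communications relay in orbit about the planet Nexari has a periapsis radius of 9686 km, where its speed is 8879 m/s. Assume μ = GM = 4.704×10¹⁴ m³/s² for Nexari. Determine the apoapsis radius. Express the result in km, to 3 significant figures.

apoapsis radius ≈ 41700 km

r_p = 9.686×10⁶ m.
Specific energy ε = v²/2 − μ/r = -9.147×10⁶ J/kg, so a = −μ/(2ε) = 2.571×10⁷ m.
The apsides satisfy r_p + r_a = 2a, so the apoapsis radius is 2a − r_p = 4.174×10⁷ m = 41743 km.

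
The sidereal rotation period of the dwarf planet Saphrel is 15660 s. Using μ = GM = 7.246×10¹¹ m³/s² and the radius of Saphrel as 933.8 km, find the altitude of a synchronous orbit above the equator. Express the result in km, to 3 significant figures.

h_sync ≈ 717 km

A synchronous orbit has period T, so by Kepler's third law a = (μT²/4π²)^(1/3).
μT²/4π² = 7.246×10¹¹ × (1.566×10⁴)² / 39.48 = 4.501×10¹⁸ m³.
a = 1.651×10⁶ m = 1651.1 km.
Altitude h = a − R = 1651.1 − 933.8 = 717.30 km.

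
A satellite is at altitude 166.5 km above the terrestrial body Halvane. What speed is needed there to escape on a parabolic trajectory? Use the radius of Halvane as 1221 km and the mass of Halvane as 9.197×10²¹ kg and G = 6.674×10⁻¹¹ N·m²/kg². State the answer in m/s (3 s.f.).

v_esc ≈ 941 m/s

μ = GM = 6.674×10⁻¹¹ × 9.197×10²¹ = 6.138×10¹¹ m³/s².
r = 1221 + 166.5 = 1387.5 km = 1.3875×10⁶ m.
Escape speed v_esc = √(2μ/r) = √(2 × 6.138×10¹¹ / 1.388×10⁶) = √(8.848×10⁵) = 940.6 m/s.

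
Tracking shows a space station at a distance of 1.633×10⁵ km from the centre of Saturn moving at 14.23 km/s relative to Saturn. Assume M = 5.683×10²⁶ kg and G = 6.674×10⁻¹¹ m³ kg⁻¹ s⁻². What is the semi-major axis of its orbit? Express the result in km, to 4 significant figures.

a ≈ 1.447×10⁵ km

μ = GM = 6.674×10⁻¹¹ × 5.683×10²⁶ = 3.793×10¹⁶ m³/s².
r = 1.633×10⁸ m.
Specific orbital energy ε = v²/2 − μ/r = (14230)²/2 − 3.793×10¹⁶/1.633×10⁸ = -1.310×10⁸ J/kg.
Since ε = −μ/(2a), a = −μ/(2ε) = 1.447×10⁸ m = 1.4475×10⁵ km.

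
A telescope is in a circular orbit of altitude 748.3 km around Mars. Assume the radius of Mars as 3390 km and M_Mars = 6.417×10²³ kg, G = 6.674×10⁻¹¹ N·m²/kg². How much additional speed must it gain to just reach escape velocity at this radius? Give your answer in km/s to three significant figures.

Δv ≈ 1.33 km/s

μ = GM = 6.674×10⁻¹¹ × 6.417×10²³ = 4.283×10¹³ m³/s².
r = 3390 + 748.3 = 4138.3 km = 4.1383×10⁶ m.
Circular speed v_c = √(μ/r) = 3217 m/s.
Escape speed v_esc = √(2μ/r) = √2 × v_c = 4549 m/s.
Δv = v_esc − v_c = 1333 m/s = 1.333 km/s.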